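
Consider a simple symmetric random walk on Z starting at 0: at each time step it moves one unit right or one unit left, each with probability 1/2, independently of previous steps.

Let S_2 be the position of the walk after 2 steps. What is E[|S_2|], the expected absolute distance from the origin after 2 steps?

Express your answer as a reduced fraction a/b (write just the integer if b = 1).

S_2 takes values m ≡ 0 (mod 2) with |m| ≤ 2; P(S_2=m) = C(2,(2+m)/2)/2^2.
Total paths: 2^2 = 4
Distribution: P(S=-2)=1/4, P(S=0)=2/4, P(S=2)=1/4
E[|S_2|] = Σ_m |m|·P(S_2=m) = 4/4 = 1

Answer: 1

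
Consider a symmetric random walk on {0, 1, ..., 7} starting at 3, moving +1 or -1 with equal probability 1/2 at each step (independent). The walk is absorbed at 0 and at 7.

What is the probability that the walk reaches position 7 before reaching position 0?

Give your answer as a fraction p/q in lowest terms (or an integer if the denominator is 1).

Answer: 3/7

Derivation:
Symmetric walk (p = 1/2): the harmonic-function argument gives P(hit 7 before 0 | start at 3) = a/N.
P = 3/7 = 3/7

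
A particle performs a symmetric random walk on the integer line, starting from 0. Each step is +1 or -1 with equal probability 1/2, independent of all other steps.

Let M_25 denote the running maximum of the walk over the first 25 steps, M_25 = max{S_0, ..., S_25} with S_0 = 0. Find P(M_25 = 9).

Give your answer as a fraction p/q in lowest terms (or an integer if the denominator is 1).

Let M_25 = max(S_0,...,S_25). Use the reflection principle: for j ≥ 1, #{paths with M_25 ≥ j} = #{S_25 ≥ j} + #{S_25 ≥ j+1}.
By reflection, #{M_25 ≥ 9} = #{S_25 ≥ 9} + #{S_25 ≥ 10} = 1807781 + 726206 = 2533987.
#{M_25 ≥ 10} = #{S_25 ≥ 10} + #{S_25 ≥ 11} = 726206 + 726206 = 1452412.
#{M_25 = 9} = 2533987 - 1452412 = 1081575.
P(M_25 = 9) = 1081575/33554432 = 1081575/33554432

Answer: 1081575/33554432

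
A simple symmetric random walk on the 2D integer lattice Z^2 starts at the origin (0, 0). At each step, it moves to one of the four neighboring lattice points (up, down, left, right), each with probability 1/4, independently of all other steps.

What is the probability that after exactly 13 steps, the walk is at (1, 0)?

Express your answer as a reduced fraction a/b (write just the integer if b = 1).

Answer: 184041/4194304

Derivation:
Let h be the number of horizontal steps (so 13-h are vertical). To end at (1,0) need (h+1)/2 right-steps and ((13-h)+0)/2 up-steps.
Sum over h with 1 ≤ h ≤ 13, h ≡ 1 (mod 2), 13-h ≡ 0 (mod 2):
h=1: C(13,1)·C(1,1)·C(12,6) = 13·1·924 = 12012
h=3: C(13,3)·C(3,2)·C(10,5) = 286·3·252 = 216216
h=5: C(13,5)·C(5,3)·C(8,4) = 1287·10·70 = 900900
h=7: C(13,7)·C(7,4)·C(6,3) = 1716·35·20 = 1201200
h=9: C(13,9)·C(9,5)·C(4,2) = 715·126·6 = 540540
h=11: C(13,11)·C(11,6)·C(2,1) = 78·462·2 = 72072
h=13: C(13,13)·C(13,7)·C(0,0) = 1·1716·1 = 1716
Total favorable: 2944656
Total paths: 4^13 = 67108864
P = 2944656/67108864 = 184041/4194304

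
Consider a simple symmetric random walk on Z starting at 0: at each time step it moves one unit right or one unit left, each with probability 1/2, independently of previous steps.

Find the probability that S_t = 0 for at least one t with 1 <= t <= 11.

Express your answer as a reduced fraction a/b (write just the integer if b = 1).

Answer: 193/256

Derivation:
Count via complement. Let g(t,s) = #length-t paths at position s with S_1..S_t all ≠ 0.
g(t,s) = g(t-1,s-1) + g(t-1,s+1) for s ≠ 0; g(t,0) = 0.
t=0: g(0,0)=1
t=1: g(1,-1)=1 g(1,1)=1
t=2: g(2,-2)=1 g(2,2)=1
t=3: g(3,-3)=1 g(3,-1)=1 g(3,1)=1 g(3,3)=1
t=4: g(4,-4)=1 g(4,-2)=2 g(4,2)=2 g(4,4)=1
t=5: g(5,-5)=1 g(5,-3)=3 g(5,-1)=2 g(5,1)=2 g(5,3)=3 g(5,5)=1
t=6: g(6,-6)=1 g(6,-4)=4 g(6,-2)=5 g(6,2)=5 g(6,4)=4 g(6,6)=1
t=7: g(7,-7)=1 g(7,-5)=5 g(7,-3)=9 g(7,-1)=5 g(7,1)=5 g(7,3)=9 g(7,5)=5 g(7,7)=1
t=8: g(8,-8)=1 g(8,-6)=6 g(8,-4)=14 g(8,-2)=14 g(8,2)=14 g(8,4)=14 g(8,6)=6 g(8,8)=1
t=9: g(9,-9)=1 g(9,-7)=7 g(9,-5)=20 g(9,-3)=28 g(9,-1)=14 g(9,1)=14 g(9,3)=28 g(9,5)=20 g(9,7)=7 g(9,9)=1
t=10: g(10,-10)=1 g(10,-8)=8 g(10,-6)=27 g(10,-4)=48 g(10,-2)=42 g(10,2)=42 g(10,4)=48 g(10,6)=27 g(10,8)=8 g(10,10)=1
t=11: g(11,-11)=1 g(11,-9)=9 g(11,-7)=35 g(11,-5)=75 g(11,-3)=90 g(11,-1)=42 g(11,1)=42 g(11,3)=90 g(11,5)=75 g(11,7)=35 g(11,9)=9 g(11,11)=1
Paths never hitting 0: Σ_s g(11,s) = 504
Paths hitting 0: 2^11 - 504 = 1544
P = 1544/2048 = 193/256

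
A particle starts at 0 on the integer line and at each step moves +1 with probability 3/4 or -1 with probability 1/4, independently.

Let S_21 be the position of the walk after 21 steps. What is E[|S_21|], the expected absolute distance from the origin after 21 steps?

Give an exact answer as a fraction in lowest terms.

S_21 takes values m ≡ 1 (mod 2) with |m| ≤ 21; P(S_21=m) = C(21,(21+m)/2) · (3/4)^((21+m)/2) · (1/4)^((21-m)/2).
Distribution: P(S=-21)=1/4398046511104, P(S=-19)=63/4398046511104, P(S=-17)=945/2199023255552, P(S=-15)=17955/2199023255552, P(S=-13)=484785/4398046511104, P(S=-11)=4944807/4398046511104, P(S=-9)=4944807/549755813888, P(S=-7)=31788045/549755813888, P(S=-5)=667548945/2199023255552, P(S=-3)=2892712095/2199023255552, P(S=-1)=5206881771/1099511627776, P(S=1)=15620645313/1099511627776, P(S=3)=78103226565/2199023255552, P(S=5)=162214393635/2199023255552, P(S=7)=69520454415/549755813888, P(S=9)=97328636181/549755813888, P(S=11)=875957725629/4398046511104, P(S=13)=772903875555/4398046511104, P(S=15)=257634625185/2199023255552, P(S=17)=122037454035/2199023255552, P(S=19)=73222472421/4398046511104, P(S=21)=10460353203/4398046511104
E[|S_21|] = Σ_m |m|·P(S_21=m) = 2892100112013/274877906944

Answer: 2892100112013/274877906944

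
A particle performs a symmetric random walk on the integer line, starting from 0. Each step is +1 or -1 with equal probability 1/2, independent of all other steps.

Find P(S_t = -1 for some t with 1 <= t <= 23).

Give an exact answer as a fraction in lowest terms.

Answer: 3518265/4194304

Derivation:
Count via complement. Let g(t,s) = #length-t paths at position s with S_1..S_t all ≠ -1.
g(t,s) = g(t-1,s-1) + g(t-1,s+1) for s ≠ -1; g(t,-1) = 0.
t=0: g(0,0)=1
t=1: g(1,1)=1
t=2: g(2,0)=1 g(2,2)=1
t=3: g(3,1)=2 g(3,3)=1
t=4: g(4,0)=2 g(4,2)=3 g(4,4)=1
t=5: g(5,1)=5 g(5,3)=4 g(5,5)=1
t=6: g(6,0)=5 g(6,2)=9 g(6,4)=5 g(6,6)=1
t=7: g(7,1)=14 g(7,3)=14 g(7,5)=6 g(7,7)=1
t=8: g(8,0)=14 g(8,2)=28 g(8,4)=20 g(8,6)=7 g(8,8)=1
t=9: g(9,1)=42 g(9,3)=48 g(9,5)=27 g(9,7)=8 g(9,9)=1
t=10: g(10,0)=42 g(10,2)=90 g(10,4)=75 g(10,6)=35 g(10,8)=9 g(10,10)=1
t=11: g(11,1)=132 g(11,3)=165 g(11,5)=110 g(11,7)=44 g(11,9)=10 g(11,11)=1
t=12: g(12,0)=132 g(12,2)=297 g(12,4)=275 g(12,6)=154 g(12,8)=54 g(12,10)=11 g(12,12)=1
t=13: g(13,1)=429 g(13,3)=572 g(13,5)=429 g(13,7)=208 g(13,9)=65 g(13,11)=12 g(13,13)=1
t=14: g(14,0)=429 g(14,2)=1001 g(14,4)=1001 g(14,6)=637 g(14,8)=273 g(14,10)=77 g(14,12)=13 g(14,14)=1
t=15: g(15,1)=1430 g(15,3)=2002 g(15,5)=1638 g(15,7)=910 g(15,9)=350 g(15,11)=90 g(15,13)=14 g(15,15)=1
t=16: g(16,0)=1430 g(16,2)=3432 g(16,4)=3640 g(16,6)=2548 g(16,8)=1260 g(16,10)=440 g(16,12)=104 g(16,14)=15 g(16,16)=1
t=17: g(17,1)=4862 g(17,3)=7072 g(17,5)=6188 g(17,7)=3808 g(17,9)=1700 g(17,11)=544 g(17,13)=119 g(17,15)=16 g(17,17)=1
t=18: g(18,0)=4862 g(18,2)=11934 g(18,4)=13260 g(18,6)=9996 g(18,8)=5508 g(18,10)=2244 g(18,12)=663 g(18,14)=135 g(18,16)=17 g(18,18)=1
t=19: g(19,1)=16796 g(19,3)=25194 g(19,5)=23256 g(19,7)=15504 g(19,9)=7752 g(19,11)=2907 g(19,13)=798 g(19,15)=152 g(19,17)=18 g(19,19)=1
t=20: g(20,0)=16796 g(20,2)=41990 g(20,4)=48450 g(20,6)=38760 g(20,8)=23256 g(20,10)=10659 g(20,12)=3705 g(20,14)=950 g(20,16)=170 g(20,18)=19 g(20,20)=1
t=21: g(21,1)=58786 g(21,3)=90440 g(21,5)=87210 g(21,7)=62016 g(21,9)=33915 g(21,11)=14364 g(21,13)=4655 g(21,15)=1120 g(21,17)=189 g(21,19)=20 g(21,21)=1
t=22: g(22,0)=58786 g(22,2)=149226 g(22,4)=177650 g(22,6)=149226 g(22,8)=95931 g(22,10)=48279 g(22,12)=19019 g(22,14)=5775 g(22,16)=1309 g(22,18)=209 g(22,20)=21 g(22,22)=1
t=23: g(23,1)=208012 g(23,3)=326876 g(23,5)=326876 g(23,7)=245157 g(23,9)=144210 g(23,11)=67298 g(23,13)=24794 g(23,15)=7084 g(23,17)=1518 g(23,19)=230 g(23,21)=22 g(23,23)=1
Paths never hitting -1: Σ_s g(23,s) = 1352078
Paths hitting -1: 2^23 - 1352078 = 7036530
P = 7036530/8388608 = 3518265/4194304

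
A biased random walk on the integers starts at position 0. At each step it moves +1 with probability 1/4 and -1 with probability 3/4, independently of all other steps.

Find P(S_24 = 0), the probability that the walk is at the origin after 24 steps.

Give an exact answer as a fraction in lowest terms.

To be at 0 after 24 steps: need exactly 12 steps of +1 and 12 of -1.
Number of such sequences: C(24,12) = 2704156
Each has probability (1/4)^12 · (3/4)^12 = 531441/281474976710656
P = 2704156 · 531441/281474976710656 = 359274842199/70368744177664

Answer: 359274842199/70368744177664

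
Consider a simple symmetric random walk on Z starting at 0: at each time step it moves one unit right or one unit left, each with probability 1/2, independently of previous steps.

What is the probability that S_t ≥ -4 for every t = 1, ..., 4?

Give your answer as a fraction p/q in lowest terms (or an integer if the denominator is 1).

Let f(t,s) = #length-t paths at position s with S_1..S_t all ≥ -4.
f(t,s) = f(t-1,s-1) + f(t-1,s+1) for s ≥ -4; f(t,s) = 0 for s < -4.
t=0: f(0,0)=1
t=1: f(1,-1)=1 f(1,1)=1
t=2: f(2,-2)=1 f(2,0)=2 f(2,2)=1
t=3: f(3,-3)=1 f(3,-1)=3 f(3,1)=3 f(3,3)=1
t=4: f(4,-4)=1 f(4,-2)=4 f(4,0)=6 f(4,2)=4 f(4,4)=1
Σ_s f(4,s) = 16
P = 16/16 = 1

Answer: 1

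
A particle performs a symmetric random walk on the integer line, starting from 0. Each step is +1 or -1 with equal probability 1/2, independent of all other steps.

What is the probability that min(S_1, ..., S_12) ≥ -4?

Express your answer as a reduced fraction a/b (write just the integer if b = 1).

Let f(t,s) = #length-t paths at position s with S_1..S_t all ≥ -4.
f(t,s) = f(t-1,s-1) + f(t-1,s+1) for s ≥ -4; f(t,s) = 0 for s < -4.
t=0: f(0,0)=1
t=1: f(1,-1)=1 f(1,1)=1
t=2: f(2,-2)=1 f(2,0)=2 f(2,2)=1
t=3: f(3,-3)=1 f(3,-1)=3 f(3,1)=3 f(3,3)=1
t=4: f(4,-4)=1 f(4,-2)=4 f(4,0)=6 f(4,2)=4 f(4,4)=1
t=5: f(5,-3)=5 f(5,-1)=10 f(5,1)=10 f(5,3)=5 f(5,5)=1
t=6: f(6,-4)=5 f(6,-2)=15 f(6,0)=20 f(6,2)=15 f(6,4)=6 f(6,6)=1
t=7: f(7,-3)=20 f(7,-1)=35 f(7,1)=35 f(7,3)=21 f(7,5)=7 f(7,7)=1
t=8: f(8,-4)=20 f(8,-2)=55 f(8,0)=70 f(8,2)=56 f(8,4)=28 f(8,6)=8 f(8,8)=1
t=9: f(9,-3)=75 f(9,-1)=125 f(9,1)=126 f(9,3)=84 f(9,5)=36 f(9,7)=9 f(9,9)=1
t=10: f(10,-4)=75 f(10,-2)=200 f(10,0)=251 f(10,2)=210 f(10,4)=120 f(10,6)=45 f(10,8)=10 f(10,10)=1
t=11: f(11,-3)=275 f(11,-1)=451 f(11,1)=461 f(11,3)=330 f(11,5)=165 f(11,7)=55 f(11,9)=11 f(11,11)=1
t=12: f(12,-4)=275 f(12,-2)=726 f(12,0)=912 f(12,2)=791 f(12,4)=495 f(12,6)=220 f(12,8)=66 f(12,10)=12 f(12,12)=1
Σ_s f(12,s) = 3498
P = 3498/4096 = 1749/2048

Answer: 1749/2048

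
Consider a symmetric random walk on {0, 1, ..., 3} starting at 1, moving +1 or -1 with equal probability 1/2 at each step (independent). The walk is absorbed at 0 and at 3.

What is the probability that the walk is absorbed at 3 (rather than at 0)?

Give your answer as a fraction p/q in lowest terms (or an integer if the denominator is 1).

Answer: 1/3

Derivation:
Symmetric walk (p = 1/2): the harmonic-function argument gives P(hit 3 before 0 | start at 1) = a/N.
P = 1/3 = 1/3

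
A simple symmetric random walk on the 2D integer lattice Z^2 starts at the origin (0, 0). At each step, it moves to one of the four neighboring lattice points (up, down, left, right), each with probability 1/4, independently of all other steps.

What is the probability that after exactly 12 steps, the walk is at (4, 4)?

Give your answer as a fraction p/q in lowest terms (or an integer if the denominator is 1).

Let h be the number of horizontal steps (so 12-h are vertical). To end at (4,4) need (h+4)/2 right-steps and ((12-h)+4)/2 up-steps.
Sum over h with 4 ≤ h ≤ 8, h ≡ 0 (mod 2), 12-h ≡ 0 (mod 2):
h=4: C(12,4)·C(4,4)·C(8,6) = 495·1·28 = 13860
h=6: C(12,6)·C(6,5)·C(6,5) = 924·6·6 = 33264
h=8: C(12,8)·C(8,6)·C(4,4) = 495·28·1 = 13860
Total favorable: 60984
Total paths: 4^12 = 16777216
P = 60984/16777216 = 7623/2097152

Answer: 7623/2097152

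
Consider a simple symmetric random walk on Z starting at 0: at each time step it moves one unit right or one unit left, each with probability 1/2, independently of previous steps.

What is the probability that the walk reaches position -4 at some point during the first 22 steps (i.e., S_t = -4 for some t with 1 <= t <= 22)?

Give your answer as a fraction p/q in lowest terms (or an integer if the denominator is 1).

Count via complement. Let g(t,s) = #length-t paths at position s with S_1..S_t all ≠ -4.
g(t,s) = g(t-1,s-1) + g(t-1,s+1) for s ≠ -4; g(t,-4) = 0.
t=0: g(0,0)=1
t=1: g(1,-1)=1 g(1,1)=1
t=2: g(2,-2)=1 g(2,0)=2 g(2,2)=1
t=3: g(3,-3)=1 g(3,-1)=3 g(3,1)=3 g(3,3)=1
t=4: g(4,-2)=4 g(4,0)=6 g(4,2)=4 g(4,4)=1
t=5: g(5,-3)=4 g(5,-1)=10 g(5,1)=10 g(5,3)=5 g(5,5)=1
t=6: g(6,-2)=14 g(6,0)=20 g(6,2)=15 g(6,4)=6 g(6,6)=1
t=7: g(7,-3)=14 g(7,-1)=34 g(7,1)=35 g(7,3)=21 g(7,5)=7 g(7,7)=1
t=8: g(8,-2)=48 g(8,0)=69 g(8,2)=56 g(8,4)=28 g(8,6)=8 g(8,8)=1
t=9: g(9,-3)=48 g(9,-1)=117 g(9,1)=125 g(9,3)=84 g(9,5)=36 g(9,7)=9 g(9,9)=1
t=10: g(10,-2)=165 g(10,0)=242 g(10,2)=209 g(10,4)=120 g(10,6)=45 g(10,8)=10 g(10,10)=1
t=11: g(11,-3)=165 g(11,-1)=407 g(11,1)=451 g(11,3)=329 g(11,5)=165 g(11,7)=55 g(11,9)=11 g(11,11)=1
t=12: g(12,-2)=572 g(12,0)=858 g(12,2)=780 g(12,4)=494 g(12,6)=220 g(12,8)=66 g(12,10)=12 g(12,12)=1
t=13: g(13,-3)=572 g(13,-1)=1430 g(13,1)=1638 g(13,3)=1274 g(13,5)=714 g(13,7)=286 g(13,9)=78 g(13,11)=13 g(13,13)=1
t=14: g(14,-2)=2002 g(14,0)=3068 g(14,2)=2912 g(14,4)=1988 g(14,6)=1000 g(14,8)=364 g(14,10)=91 g(14,12)=14 g(14,14)=1
t=15: g(15,-3)=2002 g(15,-1)=5070 g(15,1)=5980 g(15,3)=4900 g(15,5)=2988 g(15,7)=1364 g(15,9)=455 g(15,11)=105 g(15,13)=15 g(15,15)=1
t=16: g(16,-2)=7072 g(16,0)=11050 g(16,2)=10880 g(16,4)=7888 g(16,6)=4352 g(16,8)=1819 g(16,10)=560 g(16,12)=120 g(16,14)=16 g(16,16)=1
t=17: g(17,-3)=7072 g(17,-1)=18122 g(17,1)=21930 g(17,3)=18768 g(17,5)=12240 g(17,7)=6171 g(17,9)=2379 g(17,11)=680 g(17,13)=136 g(17,15)=17 g(17,17)=1
t=18: g(18,-2)=25194 g(18,0)=40052 g(18,2)=40698 g(18,4)=31008 g(18,6)=18411 g(18,8)=8550 g(18,10)=3059 g(18,12)=816 g(18,14)=153 g(18,16)=18 g(18,18)=1
t=19: g(19,-3)=25194 g(19,-1)=65246 g(19,1)=80750 g(19,3)=71706 g(19,5)=49419 g(19,7)=26961 g(19,9)=11609 g(19,11)=3875 g(19,13)=969 g(19,15)=171 g(19,17)=19 g(19,19)=1
t=20: g(20,-2)=90440 g(20,0)=145996 g(20,2)=152456 g(20,4)=121125 g(20,6)=76380 g(20,8)=38570 g(20,10)=15484 g(20,12)=4844 g(20,14)=1140 g(20,16)=190 g(20,18)=20 g(20,20)=1
t=21: g(21,-3)=90440 g(21,-1)=236436 g(21,1)=298452 g(21,3)=273581 g(21,5)=197505 g(21,7)=114950 g(21,9)=54054 g(21,11)=20328 g(21,13)=5984 g(21,15)=1330 g(21,17)=210 g(21,19)=21 g(21,21)=1
t=22: g(22,-2)=326876 g(22,0)=534888 g(22,2)=572033 g(22,4)=471086 g(22,6)=312455 g(22,8)=169004 g(22,10)=74382 g(22,12)=26312 g(22,14)=7314 g(22,16)=1540 g(22,18)=231 g(22,20)=22 g(22,22)=1
Paths never hitting -4: Σ_s g(22,s) = 2496144
Paths hitting -4: 2^22 - 2496144 = 1698160
P = 1698160/4194304 = 106135/262144

Answer: 106135/262144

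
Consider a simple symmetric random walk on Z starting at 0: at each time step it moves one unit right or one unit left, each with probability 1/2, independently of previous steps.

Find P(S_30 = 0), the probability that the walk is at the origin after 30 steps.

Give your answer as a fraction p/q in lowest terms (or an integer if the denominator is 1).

To return to 0 after 30 steps: need exactly 15 steps of +1 and 15 of -1.
Favorable paths: C(30,15) = 155117520
Total paths: 2^30 = 1073741824
P = 155117520/1073741824 = 9694845/67108864

Answer: 9694845/67108864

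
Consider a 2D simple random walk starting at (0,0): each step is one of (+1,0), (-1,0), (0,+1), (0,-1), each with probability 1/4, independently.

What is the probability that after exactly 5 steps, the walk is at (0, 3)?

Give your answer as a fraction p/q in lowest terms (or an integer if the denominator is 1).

Let h be the number of horizontal steps (so 5-h are vertical). To end at (0,3) need (h+0)/2 right-steps and ((5-h)+3)/2 up-steps.
Sum over h with 0 ≤ h ≤ 2, h ≡ 0 (mod 2), 5-h ≡ 1 (mod 2):
h=0: C(5,0)·C(0,0)·C(5,4) = 1·1·5 = 5
h=2: C(5,2)·C(2,1)·C(3,3) = 10·2·1 = 20
Total favorable: 25
Total paths: 4^5 = 1024
P = 25/1024 = 25/1024

Answer: 25/1024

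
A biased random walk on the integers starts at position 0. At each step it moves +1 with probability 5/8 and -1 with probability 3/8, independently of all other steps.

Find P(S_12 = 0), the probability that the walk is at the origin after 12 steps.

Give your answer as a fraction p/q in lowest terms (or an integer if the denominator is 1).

To be at 0 after 12 steps: need exactly 6 steps of +1 and 6 of -1.
Number of such sequences: C(12,6) = 924
Each has probability (5/8)^6 · (3/8)^6 = 11390625/68719476736
P = 924 · 11390625/68719476736 = 2631234375/17179869184

Answer: 2631234375/17179869184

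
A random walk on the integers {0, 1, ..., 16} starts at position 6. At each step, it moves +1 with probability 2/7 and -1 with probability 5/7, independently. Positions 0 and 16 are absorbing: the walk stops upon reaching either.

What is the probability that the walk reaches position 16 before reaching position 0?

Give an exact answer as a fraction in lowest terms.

Answer: 758784/7266086909

Derivation:
Biased walk: p = 2/7, q = 5/7, r = q/p = 5/2
Gambler's ruin: P(hit 16 before 0 | start at 6) = (1 - r^a)/(1 - r^N)
r^6 = 15625/64; r^16 = 152587890625/65536
P = (1 - 15625/64) / (1 - 152587890625/65536) = -15561/64 / -152587825089/65536 = 758784/7266086909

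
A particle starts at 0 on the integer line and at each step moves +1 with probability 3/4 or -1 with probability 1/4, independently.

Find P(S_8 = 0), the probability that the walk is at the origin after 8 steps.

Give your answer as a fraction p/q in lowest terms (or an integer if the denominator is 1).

Answer: 2835/32768

Derivation:
To be at 0 after 8 steps: need exactly 4 steps of +1 and 4 of -1.
Number of such sequences: C(8,4) = 70
Each has probability (3/4)^4 · (1/4)^4 = 81/65536
P = 70 · 81/65536 = 2835/32768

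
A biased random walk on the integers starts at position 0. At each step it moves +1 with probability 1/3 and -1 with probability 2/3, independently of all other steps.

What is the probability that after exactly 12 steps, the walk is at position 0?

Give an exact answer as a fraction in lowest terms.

To be at 0 after 12 steps: need exactly 6 steps of +1 and 6 of -1.
Number of such sequences: C(12,6) = 924
Each has probability (1/3)^6 · (2/3)^6 = 64/531441
P = 924 · 64/531441 = 19712/177147

Answer: 19712/177147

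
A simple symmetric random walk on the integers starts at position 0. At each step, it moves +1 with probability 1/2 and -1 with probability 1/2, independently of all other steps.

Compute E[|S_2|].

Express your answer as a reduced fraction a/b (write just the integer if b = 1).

Answer: 1

Derivation:
S_2 takes values m ≡ 0 (mod 2) with |m| ≤ 2; P(S_2=m) = C(2,(2+m)/2)/2^2.
Total paths: 2^2 = 4
Distribution: P(S=-2)=1/4, P(S=0)=2/4, P(S=2)=1/4
E[|S_2|] = Σ_m |m|·P(S_2=m) = 4/4 = 1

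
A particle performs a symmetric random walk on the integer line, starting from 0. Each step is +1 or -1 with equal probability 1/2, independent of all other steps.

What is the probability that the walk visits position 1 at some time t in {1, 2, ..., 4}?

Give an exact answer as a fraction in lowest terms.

Count via complement. Let g(t,s) = #length-t paths at position s with S_1..S_t all ≠ 1.
g(t,s) = g(t-1,s-1) + g(t-1,s+1) for s ≠ 1; g(t,1) = 0.
t=0: g(0,0)=1
t=1: g(1,-1)=1
t=2: g(2,-2)=1 g(2,0)=1
t=3: g(3,-3)=1 g(3,-1)=2
t=4: g(4,-4)=1 g(4,-2)=3 g(4,0)=2
Paths never hitting 1: Σ_s g(4,s) = 6
Paths hitting 1: 2^4 - 6 = 10
P = 10/16 = 5/8

Answer: 5/8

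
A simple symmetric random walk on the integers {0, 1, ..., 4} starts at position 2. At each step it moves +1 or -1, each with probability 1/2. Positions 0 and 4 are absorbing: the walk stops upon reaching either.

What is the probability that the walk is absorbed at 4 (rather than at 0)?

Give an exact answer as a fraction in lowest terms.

Answer: 1/2

Derivation:
Symmetric walk (p = 1/2): the harmonic-function argument gives P(hit 4 before 0 | start at 2) = a/N.
P = 2/4 = 1/2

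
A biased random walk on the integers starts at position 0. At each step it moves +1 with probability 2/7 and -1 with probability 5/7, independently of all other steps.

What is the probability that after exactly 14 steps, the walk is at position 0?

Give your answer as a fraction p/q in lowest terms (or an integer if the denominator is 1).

To be at 0 after 14 steps: need exactly 7 steps of +1 and 7 of -1.
Number of such sequences: C(14,7) = 3432
Each has probability (2/7)^7 · (5/7)^7 = 10000000/678223072849
P = 3432 · 10000000/678223072849 = 34320000000/678223072849

Answer: 34320000000/678223072849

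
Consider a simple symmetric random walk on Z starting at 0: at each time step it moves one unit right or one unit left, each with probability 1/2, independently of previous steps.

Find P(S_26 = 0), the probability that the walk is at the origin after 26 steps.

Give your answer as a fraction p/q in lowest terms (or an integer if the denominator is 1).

To return to 0 after 26 steps: need exactly 13 steps of +1 and 13 of -1.
Favorable paths: C(26,13) = 10400600
Total paths: 2^26 = 67108864
P = 10400600/67108864 = 1300075/8388608

Answer: 1300075/8388608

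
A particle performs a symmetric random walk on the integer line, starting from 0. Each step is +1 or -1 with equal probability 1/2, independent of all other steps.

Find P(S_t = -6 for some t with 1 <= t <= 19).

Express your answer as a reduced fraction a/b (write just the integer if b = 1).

Answer: 10949/65536

Derivation:
Count via complement. Let g(t,s) = #length-t paths at position s with S_1..S_t all ≠ -6.
g(t,s) = g(t-1,s-1) + g(t-1,s+1) for s ≠ -6; g(t,-6) = 0.
t=0: g(0,0)=1
t=1: g(1,-1)=1 g(1,1)=1
t=2: g(2,-2)=1 g(2,0)=2 g(2,2)=1
t=3: g(3,-3)=1 g(3,-1)=3 g(3,1)=3 g(3,3)=1
t=4: g(4,-4)=1 g(4,-2)=4 g(4,0)=6 g(4,2)=4 g(4,4)=1
t=5: g(5,-5)=1 g(5,-3)=5 g(5,-1)=10 g(5,1)=10 g(5,3)=5 g(5,5)=1
t=6: g(6,-4)=6 g(6,-2)=15 g(6,0)=20 g(6,2)=15 g(6,4)=6 g(6,6)=1
t=7: g(7,-5)=6 g(7,-3)=21 g(7,-1)=35 g(7,1)=35 g(7,3)=21 g(7,5)=7 g(7,7)=1
t=8: g(8,-4)=27 g(8,-2)=56 g(8,0)=70 g(8,2)=56 g(8,4)=28 g(8,6)=8 g(8,8)=1
t=9: g(9,-5)=27 g(9,-3)=83 g(9,-1)=126 g(9,1)=126 g(9,3)=84 g(9,5)=36 g(9,7)=9 g(9,9)=1
t=10: g(10,-4)=110 g(10,-2)=209 g(10,0)=252 g(10,2)=210 g(10,4)=120 g(10,6)=45 g(10,8)=10 g(10,10)=1
t=11: g(11,-5)=110 g(11,-3)=319 g(11,-1)=461 g(11,1)=462 g(11,3)=330 g(11,5)=165 g(11,7)=55 g(11,9)=11 g(11,11)=1
t=12: g(12,-4)=429 g(12,-2)=780 g(12,0)=923 g(12,2)=792 g(12,4)=495 g(12,6)=220 g(12,8)=66 g(12,10)=12 g(12,12)=1
t=13: g(13,-5)=429 g(13,-3)=1209 g(13,-1)=1703 g(13,1)=1715 g(13,3)=1287 g(13,5)=715 g(13,7)=286 g(13,9)=78 g(13,11)=13 g(13,13)=1
t=14: g(14,-4)=1638 g(14,-2)=2912 g(14,0)=3418 g(14,2)=3002 g(14,4)=2002 g(14,6)=1001 g(14,8)=364 g(14,10)=91 g(14,12)=14 g(14,14)=1
t=15: g(15,-5)=1638 g(15,-3)=4550 g(15,-1)=6330 g(15,1)=6420 g(15,3)=5004 g(15,5)=3003 g(15,7)=1365 g(15,9)=455 g(15,11)=105 g(15,13)=15 g(15,15)=1
t=16: g(16,-4)=6188 g(16,-2)=10880 g(16,0)=12750 g(16,2)=11424 g(16,4)=8007 g(16,6)=4368 g(16,8)=1820 g(16,10)=560 g(16,12)=120 g(16,14)=16 g(16,16)=1
t=17: g(17,-5)=6188 g(17,-3)=17068 g(17,-1)=23630 g(17,1)=24174 g(17,3)=19431 g(17,5)=12375 g(17,7)=6188 g(17,9)=2380 g(17,11)=680 g(17,13)=136 g(17,15)=17 g(17,17)=1
t=18: g(18,-4)=23256 g(18,-2)=40698 g(18,0)=47804 g(18,2)=43605 g(18,4)=31806 g(18,6)=18563 g(18,8)=8568 g(18,10)=3060 g(18,12)=816 g(18,14)=153 g(18,16)=18 g(18,18)=1
t=19: g(19,-5)=23256 g(19,-3)=63954 g(19,-1)=88502 g(19,1)=91409 g(19,3)=75411 g(19,5)=50369 g(19,7)=27131 g(19,9)=11628 g(19,11)=3876 g(19,13)=969 g(19,15)=171 g(19,17)=19 g(19,19)=1
Paths never hitting -6: Σ_s g(19,s) = 436696
Paths hitting -6: 2^19 - 436696 = 87592
P = 87592/524288 = 10949/65536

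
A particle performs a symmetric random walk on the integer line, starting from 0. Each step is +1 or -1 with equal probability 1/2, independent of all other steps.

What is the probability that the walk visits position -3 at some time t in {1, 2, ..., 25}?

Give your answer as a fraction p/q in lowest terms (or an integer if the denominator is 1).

Answer: 1168527/2097152

Derivation:
Count via complement. Let g(t,s) = #length-t paths at position s with S_1..S_t all ≠ -3.
g(t,s) = g(t-1,s-1) + g(t-1,s+1) for s ≠ -3; g(t,-3) = 0.
t=0: g(0,0)=1
t=1: g(1,-1)=1 g(1,1)=1
t=2: g(2,-2)=1 g(2,0)=2 g(2,2)=1
t=3: g(3,-1)=3 g(3,1)=3 g(3,3)=1
t=4: g(4,-2)=3 g(4,0)=6 g(4,2)=4 g(4,4)=1
t=5: g(5,-1)=9 g(5,1)=10 g(5,3)=5 g(5,5)=1
t=6: g(6,-2)=9 g(6,0)=19 g(6,2)=15 g(6,4)=6 g(6,6)=1
t=7: g(7,-1)=28 g(7,1)=34 g(7,3)=21 g(7,5)=7 g(7,7)=1
t=8: g(8,-2)=28 g(8,0)=62 g(8,2)=55 g(8,4)=28 g(8,6)=8 g(8,8)=1
t=9: g(9,-1)=90 g(9,1)=117 g(9,3)=83 g(9,5)=36 g(9,7)=9 g(9,9)=1
t=10: g(10,-2)=90 g(10,0)=207 g(10,2)=200 g(10,4)=119 g(10,6)=45 g(10,8)=10 g(10,10)=1
t=11: g(11,-1)=297 g(11,1)=407 g(11,3)=319 g(11,5)=164 g(11,7)=55 g(11,9)=11 g(11,11)=1
t=12: g(12,-2)=297 g(12,0)=704 g(12,2)=726 g(12,4)=483 g(12,6)=219 g(12,8)=66 g(12,10)=12 g(12,12)=1
t=13: g(13,-1)=1001 g(13,1)=1430 g(13,3)=1209 g(13,5)=702 g(13,7)=285 g(13,9)=78 g(13,11)=13 g(13,13)=1
t=14: g(14,-2)=1001 g(14,0)=2431 g(14,2)=2639 g(14,4)=1911 g(14,6)=987 g(14,8)=363 g(14,10)=91 g(14,12)=14 g(14,14)=1
t=15: g(15,-1)=3432 g(15,1)=5070 g(15,3)=4550 g(15,5)=2898 g(15,7)=1350 g(15,9)=454 g(15,11)=105 g(15,13)=15 g(15,15)=1
t=16: g(16,-2)=3432 g(16,0)=8502 g(16,2)=9620 g(16,4)=7448 g(16,6)=4248 g(16,8)=1804 g(16,10)=559 g(16,12)=120 g(16,14)=16 g(16,16)=1
t=17: g(17,-1)=11934 g(17,1)=18122 g(17,3)=17068 g(17,5)=11696 g(17,7)=6052 g(17,9)=2363 g(17,11)=679 g(17,13)=136 g(17,15)=17 g(17,17)=1
t=18: g(18,-2)=11934 g(18,0)=30056 g(18,2)=35190 g(18,4)=28764 g(18,6)=17748 g(18,8)=8415 g(18,10)=3042 g(18,12)=815 g(18,14)=153 g(18,16)=18 g(18,18)=1
t=19: g(19,-1)=41990 g(19,1)=65246 g(19,3)=63954 g(19,5)=46512 g(19,7)=26163 g(19,9)=11457 g(19,11)=3857 g(19,13)=968 g(19,15)=171 g(19,17)=19 g(19,19)=1
t=20: g(20,-2)=41990 g(20,0)=107236 g(20,2)=129200 g(20,4)=110466 g(20,6)=72675 g(20,8)=37620 g(20,10)=15314 g(20,12)=4825 g(20,14)=1139 g(20,16)=190 g(20,18)=20 g(20,20)=1
t=21: g(21,-1)=149226 g(21,1)=236436 g(21,3)=239666 g(21,5)=183141 g(21,7)=110295 g(21,9)=52934 g(21,11)=20139 g(21,13)=5964 g(21,15)=1329 g(21,17)=210 g(21,19)=21 g(21,21)=1
t=22: g(22,-2)=149226 g(22,0)=385662 g(22,2)=476102 g(22,4)=422807 g(22,6)=293436 g(22,8)=163229 g(22,10)=73073 g(22,12)=26103 g(22,14)=7293 g(22,16)=1539 g(22,18)=231 g(22,20)=22 g(22,22)=1
t=23: g(23,-1)=534888 g(23,1)=861764 g(23,3)=898909 g(23,5)=716243 g(23,7)=456665 g(23,9)=236302 g(23,11)=99176 g(23,13)=33396 g(23,15)=8832 g(23,17)=1770 g(23,19)=253 g(23,21)=23 g(23,23)=1
t=24: g(24,-2)=534888 g(24,0)=1396652 g(24,2)=1760673 g(24,4)=1615152 g(24,6)=1172908 g(24,8)=692967 g(24,10)=335478 g(24,12)=132572 g(24,14)=42228 g(24,16)=10602 g(24,18)=2023 g(24,20)=276 g(24,22)=24 g(24,24)=1
t=25: g(25,-1)=1931540 g(25,1)=3157325 g(25,3)=3375825 g(25,5)=2788060 g(25,7)=1865875 g(25,9)=1028445 g(25,11)=468050 g(25,13)=174800 g(25,15)=52830 g(25,17)=12625 g(25,19)=2299 g(25,21)=300 g(25,23)=25 g(25,25)=1
Paths never hitting -3: Σ_s g(25,s) = 14858000
Paths hitting -3: 2^25 - 14858000 = 18696432
P = 18696432/33554432 = 1168527/2097152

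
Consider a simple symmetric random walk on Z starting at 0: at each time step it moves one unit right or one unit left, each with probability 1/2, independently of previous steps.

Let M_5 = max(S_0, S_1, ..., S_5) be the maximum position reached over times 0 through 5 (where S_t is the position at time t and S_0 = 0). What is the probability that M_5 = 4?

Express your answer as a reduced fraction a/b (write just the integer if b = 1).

Let M_5 = max(S_0,...,S_5). Use the reflection principle: for j ≥ 1, #{paths with M_5 ≥ j} = #{S_5 ≥ j} + #{S_5 ≥ j+1}.
By reflection, #{M_5 ≥ 4} = #{S_5 ≥ 4} + #{S_5 ≥ 5} = 1 + 1 = 2.
#{M_5 ≥ 5} = #{S_5 ≥ 5} + #{S_5 ≥ 6} = 1 + 0 = 1.
#{M_5 = 4} = 2 - 1 = 1.
P(M_5 = 4) = 1/32 = 1/32

Answer: 1/32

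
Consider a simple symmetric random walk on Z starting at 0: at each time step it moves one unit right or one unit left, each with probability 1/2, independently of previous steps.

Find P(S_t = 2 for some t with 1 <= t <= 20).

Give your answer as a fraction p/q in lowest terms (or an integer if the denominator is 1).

Answer: 173965/262144

Derivation:
Count via complement. Let g(t,s) = #length-t paths at position s with S_1..S_t all ≠ 2.
g(t,s) = g(t-1,s-1) + g(t-1,s+1) for s ≠ 2; g(t,2) = 0.
t=0: g(0,0)=1
t=1: g(1,-1)=1 g(1,1)=1
t=2: g(2,-2)=1 g(2,0)=2
t=3: g(3,-3)=1 g(3,-1)=3 g(3,1)=2
t=4: g(4,-4)=1 g(4,-2)=4 g(4,0)=5
t=5: g(5,-5)=1 g(5,-3)=5 g(5,-1)=9 g(5,1)=5
t=6: g(6,-6)=1 g(6,-4)=6 g(6,-2)=14 g(6,0)=14
t=7: g(7,-7)=1 g(7,-5)=7 g(7,-3)=20 g(7,-1)=28 g(7,1)=14
t=8: g(8,-8)=1 g(8,-6)=8 g(8,-4)=27 g(8,-2)=48 g(8,0)=42
t=9: g(9,-9)=1 g(9,-7)=9 g(9,-5)=35 g(9,-3)=75 g(9,-1)=90 g(9,1)=42
t=10: g(10,-10)=1 g(10,-8)=10 g(10,-6)=44 g(10,-4)=110 g(10,-2)=165 g(10,0)=132
t=11: g(11,-11)=1 g(11,-9)=11 g(11,-7)=54 g(11,-5)=154 g(11,-3)=275 g(11,-1)=297 g(11,1)=132
t=12: g(12,-12)=1 g(12,-10)=12 g(12,-8)=65 g(12,-6)=208 g(12,-4)=429 g(12,-2)=572 g(12,0)=429
t=13: g(13,-13)=1 g(13,-11)=13 g(13,-9)=77 g(13,-7)=273 g(13,-5)=637 g(13,-3)=1001 g(13,-1)=1001 g(13,1)=429
t=14: g(14,-14)=1 g(14,-12)=14 g(14,-10)=90 g(14,-8)=350 g(14,-6)=910 g(14,-4)=1638 g(14,-2)=2002 g(14,0)=1430
t=15: g(15,-15)=1 g(15,-13)=15 g(15,-11)=104 g(15,-9)=440 g(15,-7)=1260 g(15,-5)=2548 g(15,-3)=3640 g(15,-1)=3432 g(15,1)=1430
t=16: g(16,-16)=1 g(16,-14)=16 g(16,-12)=119 g(16,-10)=544 g(16,-8)=1700 g(16,-6)=3808 g(16,-4)=6188 g(16,-2)=7072 g(16,0)=4862
t=17: g(17,-17)=1 g(17,-15)=17 g(17,-13)=135 g(17,-11)=663 g(17,-9)=2244 g(17,-7)=5508 g(17,-5)=9996 g(17,-3)=13260 g(17,-1)=11934 g(17,1)=4862
t=18: g(18,-18)=1 g(18,-16)=18 g(18,-14)=152 g(18,-12)=798 g(18,-10)=2907 g(18,-8)=7752 g(18,-6)=15504 g(18,-4)=23256 g(18,-2)=25194 g(18,0)=16796
t=19: g(19,-19)=1 g(19,-17)=19 g(19,-15)=170 g(19,-13)=950 g(19,-11)=3705 g(19,-9)=10659 g(19,-7)=23256 g(19,-5)=38760 g(19,-3)=48450 g(19,-1)=41990 g(19,1)=16796
t=20: g(20,-20)=1 g(20,-18)=20 g(20,-16)=189 g(20,-14)=1120 g(20,-12)=4655 g(20,-10)=14364 g(20,-8)=33915 g(20,-6)=62016 g(20,-4)=87210 g(20,-2)=90440 g(20,0)=58786
Paths never hitting 2: Σ_s g(20,s) = 352716
Paths hitting 2: 2^20 - 352716 = 695860
P = 695860/1048576 = 173965/262144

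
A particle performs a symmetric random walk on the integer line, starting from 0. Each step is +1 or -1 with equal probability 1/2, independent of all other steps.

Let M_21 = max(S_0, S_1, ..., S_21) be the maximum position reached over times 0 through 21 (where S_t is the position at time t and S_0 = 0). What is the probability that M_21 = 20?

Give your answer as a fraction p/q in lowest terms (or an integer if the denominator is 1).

Let M_21 = max(S_0,...,S_21). Use the reflection principle: for j ≥ 1, #{paths with M_21 ≥ j} = #{S_21 ≥ j} + #{S_21 ≥ j+1}.
By reflection, #{M_21 ≥ 20} = #{S_21 ≥ 20} + #{S_21 ≥ 21} = 1 + 1 = 2.
#{M_21 ≥ 21} = #{S_21 ≥ 21} + #{S_21 ≥ 22} = 1 + 0 = 1.
#{M_21 = 20} = 2 - 1 = 1.
P(M_21 = 20) = 1/2097152 = 1/2097152

Answer: 1/2097152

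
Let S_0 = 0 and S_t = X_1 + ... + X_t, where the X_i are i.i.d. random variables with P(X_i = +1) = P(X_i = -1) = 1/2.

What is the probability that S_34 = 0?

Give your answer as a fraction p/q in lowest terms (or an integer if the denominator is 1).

To return to 0 after 34 steps: need exactly 17 steps of +1 and 17 of -1.
Favorable paths: C(34,17) = 2333606220
Total paths: 2^34 = 17179869184
P = 2333606220/17179869184 = 583401555/4294967296

Answer: 583401555/4294967296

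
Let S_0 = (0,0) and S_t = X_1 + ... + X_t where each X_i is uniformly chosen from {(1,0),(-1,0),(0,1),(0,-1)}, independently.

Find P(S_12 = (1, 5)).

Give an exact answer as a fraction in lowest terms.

Let h be the number of horizontal steps (so 12-h are vertical). To end at (1,5) need (h+1)/2 right-steps and ((12-h)+5)/2 up-steps.
Sum over h with 1 ≤ h ≤ 7, h ≡ 1 (mod 2), 12-h ≡ 1 (mod 2):
h=1: C(12,1)·C(1,1)·C(11,8) = 12·1·165 = 1980
h=3: C(12,3)·C(3,2)·C(9,7) = 220·3·36 = 23760
h=5: C(12,5)·C(5,3)·C(7,6) = 792·10·7 = 55440
h=7: C(12,7)·C(7,4)·C(5,5) = 792·35·1 = 27720
Total favorable: 108900
Total paths: 4^12 = 16777216
P = 108900/16777216 = 27225/4194304

Answer: 27225/4194304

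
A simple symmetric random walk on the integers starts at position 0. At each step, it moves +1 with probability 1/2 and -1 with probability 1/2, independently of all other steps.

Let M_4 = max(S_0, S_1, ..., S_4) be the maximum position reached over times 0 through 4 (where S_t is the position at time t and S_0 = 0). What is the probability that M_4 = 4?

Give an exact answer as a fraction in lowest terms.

Let M_4 = max(S_0,...,S_4). Use the reflection principle: for j ≥ 1, #{paths with M_4 ≥ j} = #{S_4 ≥ j} + #{S_4 ≥ j+1}.
By reflection, #{M_4 ≥ 4} = #{S_4 ≥ 4} + #{S_4 ≥ 5} = 1 + 0 = 1.
#{M_4 ≥ 5} = #{S_4 ≥ 5} + #{S_4 ≥ 6} = 0 + 0 = 0.
#{M_4 = 4} = 1 - 0 = 1.
P(M_4 = 4) = 1/16 = 1/16

Answer: 1/16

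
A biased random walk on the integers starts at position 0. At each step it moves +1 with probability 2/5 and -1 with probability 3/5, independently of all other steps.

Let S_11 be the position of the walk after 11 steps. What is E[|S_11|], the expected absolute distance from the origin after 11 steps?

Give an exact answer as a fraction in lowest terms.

S_11 takes values m ≡ 1 (mod 2) with |m| ≤ 11; P(S_11=m) = C(11,(11+m)/2) · (2/5)^((11+m)/2) · (3/5)^((11-m)/2).
Distribution: P(S=-11)=177147/48828125, P(S=-9)=1299078/48828125, P(S=-7)=866052/9765625, P(S=-5)=1732104/9765625, P(S=-3)=2309472/9765625, P(S=-1)=10777536/48828125, P(S=1)=7185024/48828125, P(S=3)=684288/9765625, P(S=5)=228096/9765625, P(S=7)=50688/9765625, P(S=9)=33792/48828125, P(S=11)=2048/48828125
E[|S_11|] = Σ_m |m|·P(S_11=m) = 31585367/9765625

Answer: 31585367/9765625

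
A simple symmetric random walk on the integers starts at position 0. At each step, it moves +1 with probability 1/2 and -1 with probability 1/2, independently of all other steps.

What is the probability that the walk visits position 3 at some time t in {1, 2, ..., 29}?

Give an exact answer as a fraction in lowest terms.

Count via complement. Let g(t,s) = #length-t paths at position s with S_1..S_t all ≠ 3.
g(t,s) = g(t-1,s-1) + g(t-1,s+1) for s ≠ 3; g(t,3) = 0.
t=0: g(0,0)=1
t=1: g(1,-1)=1 g(1,1)=1
t=2: g(2,-2)=1 g(2,0)=2 g(2,2)=1
t=3: g(3,-3)=1 g(3,-1)=3 g(3,1)=3
t=4: g(4,-4)=1 g(4,-2)=4 g(4,0)=6 g(4,2)=3
t=5: g(5,-5)=1 g(5,-3)=5 g(5,-1)=10 g(5,1)=9
t=6: g(6,-6)=1 g(6,-4)=6 g(6,-2)=15 g(6,0)=19 g(6,2)=9
t=7: g(7,-7)=1 g(7,-5)=7 g(7,-3)=21 g(7,-1)=34 g(7,1)=28
t=8: g(8,-8)=1 g(8,-6)=8 g(8,-4)=28 g(8,-2)=55 g(8,0)=62 g(8,2)=28
t=9: g(9,-9)=1 g(9,-7)=9 g(9,-5)=36 g(9,-3)=83 g(9,-1)=117 g(9,1)=90
t=10: g(10,-10)=1 g(10,-8)=10 g(10,-6)=45 g(10,-4)=119 g(10,-2)=200 g(10,0)=207 g(10,2)=90
t=11: g(11,-11)=1 g(11,-9)=11 g(11,-7)=55 g(11,-5)=164 g(11,-3)=319 g(11,-1)=407 g(11,1)=297
t=12: g(12,-12)=1 g(12,-10)=12 g(12,-8)=66 g(12,-6)=219 g(12,-4)=483 g(12,-2)=726 g(12,0)=704 g(12,2)=297
t=13: g(13,-13)=1 g(13,-11)=13 g(13,-9)=78 g(13,-7)=285 g(13,-5)=702 g(13,-3)=1209 g(13,-1)=1430 g(13,1)=1001
t=14: g(14,-14)=1 g(14,-12)=14 g(14,-10)=91 g(14,-8)=363 g(14,-6)=987 g(14,-4)=1911 g(14,-2)=2639 g(14,0)=2431 g(14,2)=1001
t=15: g(15,-15)=1 g(15,-13)=15 g(15,-11)=105 g(15,-9)=454 g(15,-7)=1350 g(15,-5)=2898 g(15,-3)=4550 g(15,-1)=5070 g(15,1)=3432
t=16: g(16,-16)=1 g(16,-14)=16 g(16,-12)=120 g(16,-10)=559 g(16,-8)=1804 g(16,-6)=4248 g(16,-4)=7448 g(16,-2)=9620 g(16,0)=8502 g(16,2)=3432
t=17: g(17,-17)=1 g(17,-15)=17 g(17,-13)=136 g(17,-11)=679 g(17,-9)=2363 g(17,-7)=6052 g(17,-5)=11696 g(17,-3)=17068 g(17,-1)=18122 g(17,1)=11934
t=18: g(18,-18)=1 g(18,-16)=18 g(18,-14)=153 g(18,-12)=815 g(18,-10)=3042 g(18,-8)=8415 g(18,-6)=17748 g(18,-4)=28764 g(18,-2)=35190 g(18,0)=30056 g(18,2)=11934
t=19: g(19,-19)=1 g(19,-17)=19 g(19,-15)=171 g(19,-13)=968 g(19,-11)=3857 g(19,-9)=11457 g(19,-7)=26163 g(19,-5)=46512 g(19,-3)=63954 g(19,-1)=65246 g(19,1)=41990
t=20: g(20,-20)=1 g(20,-18)=20 g(20,-16)=190 g(20,-14)=1139 g(20,-12)=4825 g(20,-10)=15314 g(20,-8)=37620 g(20,-6)=72675 g(20,-4)=110466 g(20,-2)=129200 g(20,0)=107236 g(20,2)=41990
t=21: g(21,-21)=1 g(21,-19)=21 g(21,-17)=210 g(21,-15)=1329 g(21,-13)=5964 g(21,-11)=20139 g(21,-9)=52934 g(21,-7)=110295 g(21,-5)=183141 g(21,-3)=239666 g(21,-1)=236436 g(21,1)=149226
t=22: g(22,-22)=1 g(22,-20)=22 g(22,-18)=231 g(22,-16)=1539 g(22,-14)=7293 g(22,-12)=26103 g(22,-10)=73073 g(22,-8)=163229 g(22,-6)=293436 g(22,-4)=422807 g(22,-2)=476102 g(22,0)=385662 g(22,2)=149226
t=23: g(23,-23)=1 g(23,-21)=23 g(23,-19)=253 g(23,-17)=1770 g(23,-15)=8832 g(23,-13)=33396 g(23,-11)=99176 g(23,-9)=236302 g(23,-7)=456665 g(23,-5)=716243 g(23,-3)=898909 g(23,-1)=861764 g(23,1)=534888
t=24: g(24,-24)=1 g(24,-22)=24 g(24,-20)=276 g(24,-18)=2023 g(24,-16)=10602 g(24,-14)=42228 g(24,-12)=132572 g(24,-10)=335478 g(24,-8)=692967 g(24,-6)=1172908 g(24,-4)=1615152 g(24,-2)=1760673 g(24,0)=1396652 g(24,2)=534888
t=25: g(25,-25)=1 g(25,-23)=25 g(25,-21)=300 g(25,-19)=2299 g(25,-17)=12625 g(25,-15)=52830 g(25,-13)=174800 g(25,-11)=468050 g(25,-9)=1028445 g(25,-7)=1865875 g(25,-5)=2788060 g(25,-3)=3375825 g(25,-1)=3157325 g(25,1)=1931540
t=26: g(26,-26)=1 g(26,-24)=26 g(26,-22)=325 g(26,-20)=2599 g(26,-18)=14924 g(26,-16)=65455 g(26,-14)=227630 g(26,-12)=642850 g(26,-10)=1496495 g(26,-8)=2894320 g(26,-6)=4653935 g(26,-4)=6163885 g(26,-2)=6533150 g(26,0)=5088865 g(26,2)=1931540
t=27: g(27,-27)=1 g(27,-25)=27 g(27,-23)=351 g(27,-21)=2924 g(27,-19)=17523 g(27,-17)=80379 g(27,-15)=293085 g(27,-13)=870480 g(27,-11)=2139345 g(27,-9)=4390815 g(27,-7)=7548255 g(27,-5)=10817820 g(27,-3)=12697035 g(27,-1)=11622015 g(27,1)=7020405
t=28: g(28,-28)=1 g(28,-26)=28 g(28,-24)=378 g(28,-22)=3275 g(28,-20)=20447 g(28,-18)=97902 g(28,-16)=373464 g(28,-14)=1163565 g(28,-12)=3009825 g(28,-10)=6530160 g(28,-8)=11939070 g(28,-6)=18366075 g(28,-4)=23514855 g(28,-2)=24319050 g(28,0)=18642420 g(28,2)=7020405
t=29: g(29,-29)=1 g(29,-27)=29 g(29,-25)=406 g(29,-23)=3653 g(29,-21)=23722 g(29,-19)=118349 g(29,-17)=471366 g(29,-15)=1537029 g(29,-13)=4173390 g(29,-11)=9539985 g(29,-9)=18469230 g(29,-7)=30305145 g(29,-5)=41880930 g(29,-3)=47833905 g(29,-1)=42961470 g(29,1)=25662825
Paths never hitting 3: Σ_s g(29,s) = 222981435
Paths hitting 3: 2^29 - 222981435 = 313889477
P = 313889477/536870912 = 313889477/536870912

Answer: 313889477/536870912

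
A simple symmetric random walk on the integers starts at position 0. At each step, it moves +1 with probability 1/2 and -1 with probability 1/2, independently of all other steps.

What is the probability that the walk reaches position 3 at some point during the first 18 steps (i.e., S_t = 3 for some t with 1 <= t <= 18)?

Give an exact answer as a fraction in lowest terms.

Count via complement. Let g(t,s) = #length-t paths at position s with S_1..S_t all ≠ 3.
g(t,s) = g(t-1,s-1) + g(t-1,s+1) for s ≠ 3; g(t,3) = 0.
t=0: g(0,0)=1
t=1: g(1,-1)=1 g(1,1)=1
t=2: g(2,-2)=1 g(2,0)=2 g(2,2)=1
t=3: g(3,-3)=1 g(3,-1)=3 g(3,1)=3
t=4: g(4,-4)=1 g(4,-2)=4 g(4,0)=6 g(4,2)=3
t=5: g(5,-5)=1 g(5,-3)=5 g(5,-1)=10 g(5,1)=9
t=6: g(6,-6)=1 g(6,-4)=6 g(6,-2)=15 g(6,0)=19 g(6,2)=9
t=7: g(7,-7)=1 g(7,-5)=7 g(7,-3)=21 g(7,-1)=34 g(7,1)=28
t=8: g(8,-8)=1 g(8,-6)=8 g(8,-4)=28 g(8,-2)=55 g(8,0)=62 g(8,2)=28
t=9: g(9,-9)=1 g(9,-7)=9 g(9,-5)=36 g(9,-3)=83 g(9,-1)=117 g(9,1)=90
t=10: g(10,-10)=1 g(10,-8)=10 g(10,-6)=45 g(10,-4)=119 g(10,-2)=200 g(10,0)=207 g(10,2)=90
t=11: g(11,-11)=1 g(11,-9)=11 g(11,-7)=55 g(11,-5)=164 g(11,-3)=319 g(11,-1)=407 g(11,1)=297
t=12: g(12,-12)=1 g(12,-10)=12 g(12,-8)=66 g(12,-6)=219 g(12,-4)=483 g(12,-2)=726 g(12,0)=704 g(12,2)=297
t=13: g(13,-13)=1 g(13,-11)=13 g(13,-9)=78 g(13,-7)=285 g(13,-5)=702 g(13,-3)=1209 g(13,-1)=1430 g(13,1)=1001
t=14: g(14,-14)=1 g(14,-12)=14 g(14,-10)=91 g(14,-8)=363 g(14,-6)=987 g(14,-4)=1911 g(14,-2)=2639 g(14,0)=2431 g(14,2)=1001
t=15: g(15,-15)=1 g(15,-13)=15 g(15,-11)=105 g(15,-9)=454 g(15,-7)=1350 g(15,-5)=2898 g(15,-3)=4550 g(15,-1)=5070 g(15,1)=3432
t=16: g(16,-16)=1 g(16,-14)=16 g(16,-12)=120 g(16,-10)=559 g(16,-8)=1804 g(16,-6)=4248 g(16,-4)=7448 g(16,-2)=9620 g(16,0)=8502 g(16,2)=3432
t=17: g(17,-17)=1 g(17,-15)=17 g(17,-13)=136 g(17,-11)=679 g(17,-9)=2363 g(17,-7)=6052 g(17,-5)=11696 g(17,-3)=17068 g(17,-1)=18122 g(17,1)=11934
t=18: g(18,-18)=1 g(18,-16)=18 g(18,-14)=153 g(18,-12)=815 g(18,-10)=3042 g(18,-8)=8415 g(18,-6)=17748 g(18,-4)=28764 g(18,-2)=35190 g(18,0)=30056 g(18,2)=11934
Paths never hitting 3: Σ_s g(18,s) = 136136
Paths hitting 3: 2^18 - 136136 = 126008
P = 126008/262144 = 15751/32768

Answer: 15751/32768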